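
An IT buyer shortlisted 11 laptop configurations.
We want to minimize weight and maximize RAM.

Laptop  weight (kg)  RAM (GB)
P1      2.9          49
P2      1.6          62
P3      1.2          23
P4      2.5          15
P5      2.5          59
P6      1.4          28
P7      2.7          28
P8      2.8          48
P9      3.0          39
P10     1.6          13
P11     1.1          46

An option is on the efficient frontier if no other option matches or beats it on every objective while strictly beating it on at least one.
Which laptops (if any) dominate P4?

P2: weight 1.6≤2.5, RAM 62≥15 — dominates P4.
P3: weight 1.2≤2.5, RAM 23≥15 — dominates P4.
P5: weight 2.5≤2.5, RAM 59≥15 — dominates P4.
P6: weight 1.4≤2.5, RAM 28≥15 — dominates P4.
P11: weight 1.1≤2.5, RAM 46≥15 — dominates P4.
Others (P1, P7, P8, P9, P10) are each worse than P4 on at least one objective.

P2, P3, P5, P6, P11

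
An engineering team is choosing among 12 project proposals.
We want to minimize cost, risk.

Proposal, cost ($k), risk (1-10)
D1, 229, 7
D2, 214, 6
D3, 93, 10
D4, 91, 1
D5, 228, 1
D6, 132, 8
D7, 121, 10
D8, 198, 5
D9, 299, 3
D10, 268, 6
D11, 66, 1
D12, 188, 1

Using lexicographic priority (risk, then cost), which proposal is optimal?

First minimize risk: best is 1, kept {D4, D5, D11, D12}.
Then minimize cost: best is 66, kept {D11}.

D11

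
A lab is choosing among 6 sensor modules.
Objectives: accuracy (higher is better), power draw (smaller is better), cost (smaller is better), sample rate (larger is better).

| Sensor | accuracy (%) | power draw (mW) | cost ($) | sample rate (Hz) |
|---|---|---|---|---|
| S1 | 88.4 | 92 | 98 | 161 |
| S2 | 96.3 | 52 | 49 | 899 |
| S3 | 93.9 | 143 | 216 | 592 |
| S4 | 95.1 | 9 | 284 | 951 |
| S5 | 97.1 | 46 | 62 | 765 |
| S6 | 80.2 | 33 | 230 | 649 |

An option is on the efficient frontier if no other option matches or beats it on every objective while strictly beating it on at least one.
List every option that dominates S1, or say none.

S2: accuracy 96.3≥88.4, power draw 52≤92, cost 49≤98, sample rate 899≥161 — dominates S1.
S5: accuracy 97.1≥88.4, power draw 46≤92, cost 62≤98, sample rate 765≥161 — dominates S1.
Others (S3, S4, S6) are each worse than S1 on at least one objective.

S2, S5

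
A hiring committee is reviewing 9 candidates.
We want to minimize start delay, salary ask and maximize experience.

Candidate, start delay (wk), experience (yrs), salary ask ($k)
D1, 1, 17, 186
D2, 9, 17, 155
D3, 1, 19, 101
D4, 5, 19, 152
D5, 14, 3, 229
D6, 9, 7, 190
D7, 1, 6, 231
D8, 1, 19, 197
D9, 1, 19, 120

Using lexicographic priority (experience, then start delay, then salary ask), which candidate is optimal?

First maximize experience: best is 19, kept {D3, D4, D8, D9}.
Then minimize start delay: best is 1, kept {D3, D8, D9}.
Then minimize salary ask: best is 101, kept {D3}.

D3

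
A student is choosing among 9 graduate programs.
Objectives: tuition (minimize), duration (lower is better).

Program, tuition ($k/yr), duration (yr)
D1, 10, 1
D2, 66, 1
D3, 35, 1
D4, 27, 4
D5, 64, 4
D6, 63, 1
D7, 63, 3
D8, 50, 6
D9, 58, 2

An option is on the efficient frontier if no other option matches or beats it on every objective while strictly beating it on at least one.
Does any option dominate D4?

D1 vs D4: tuition 10≤27, duration 1≤4 — D1 is at least as good on every objective and strictly better on at least one, so D1 dominates D4.

Yes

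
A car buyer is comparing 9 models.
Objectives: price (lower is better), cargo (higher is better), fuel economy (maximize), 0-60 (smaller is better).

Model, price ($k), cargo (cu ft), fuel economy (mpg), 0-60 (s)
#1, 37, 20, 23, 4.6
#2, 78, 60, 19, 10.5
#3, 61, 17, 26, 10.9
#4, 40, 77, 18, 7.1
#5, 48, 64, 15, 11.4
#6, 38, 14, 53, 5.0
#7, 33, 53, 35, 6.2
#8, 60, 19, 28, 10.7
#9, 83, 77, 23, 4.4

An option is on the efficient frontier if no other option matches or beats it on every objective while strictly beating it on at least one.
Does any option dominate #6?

#1: worse on fuel economy (23 vs 53).
#2: worse on price (78 vs 38).
#3: worse on price (61 vs 38).
#4: worse on price (40 vs 38).
#5: worse on price (48 vs 38).
#7: worse on fuel economy (35 vs 53).
#8: worse on price (60 vs 38).
#9: worse on price (83 vs 38).
No option is at least as good as #6 on every objective and strictly better on one.

No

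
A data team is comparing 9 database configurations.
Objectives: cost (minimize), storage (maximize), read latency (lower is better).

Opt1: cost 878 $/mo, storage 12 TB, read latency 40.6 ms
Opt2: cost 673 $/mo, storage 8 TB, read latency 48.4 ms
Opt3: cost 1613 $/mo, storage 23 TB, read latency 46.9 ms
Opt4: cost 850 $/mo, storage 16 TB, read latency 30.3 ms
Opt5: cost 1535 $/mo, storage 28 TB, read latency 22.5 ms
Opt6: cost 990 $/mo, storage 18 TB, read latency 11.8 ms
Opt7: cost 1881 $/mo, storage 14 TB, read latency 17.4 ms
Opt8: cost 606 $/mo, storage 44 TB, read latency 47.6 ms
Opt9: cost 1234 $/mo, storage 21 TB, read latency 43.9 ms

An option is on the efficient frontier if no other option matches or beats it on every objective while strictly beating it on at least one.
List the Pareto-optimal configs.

Opt1: dominated by Opt4 (cost 850≤878, storage 16≥12, read latency 30.3≤40.6).
Opt2: dominated by Opt8 (cost 606≤673, storage 44≥8, read latency 47.6≤48.4).
Opt3: dominated by Opt5 (cost 1535≤1613, storage 28≥23, read latency 22.5≤46.9).
Opt4: not dominated.
Opt5: not dominated.
Opt6: not dominated (best read latency).
Opt7: dominated by Opt6 (cost 990≤1881, storage 18≥14, read latency 11.8≤17.4).
Opt8: not dominated (best cost).
Opt9: not dominated.

Opt4, Opt5, Opt6, Opt8, Opt9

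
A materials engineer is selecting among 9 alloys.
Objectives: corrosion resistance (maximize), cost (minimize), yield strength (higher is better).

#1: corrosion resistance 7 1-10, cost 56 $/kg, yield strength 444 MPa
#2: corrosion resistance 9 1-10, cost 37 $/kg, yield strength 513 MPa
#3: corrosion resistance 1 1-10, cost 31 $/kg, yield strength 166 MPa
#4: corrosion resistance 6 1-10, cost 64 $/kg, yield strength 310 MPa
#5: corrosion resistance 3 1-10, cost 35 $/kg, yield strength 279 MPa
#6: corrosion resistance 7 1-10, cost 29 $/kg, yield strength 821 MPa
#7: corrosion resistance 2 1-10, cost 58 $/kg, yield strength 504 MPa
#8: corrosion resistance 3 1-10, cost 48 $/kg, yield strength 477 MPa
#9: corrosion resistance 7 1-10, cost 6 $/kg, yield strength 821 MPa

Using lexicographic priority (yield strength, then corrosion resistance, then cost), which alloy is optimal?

First maximize yield strength: best is 821, kept {#6, #9}.
Then maximize corrosion resistance: best is 7, kept {#6, #9}.
Then minimize cost: best is 6, kept {#9}.

#9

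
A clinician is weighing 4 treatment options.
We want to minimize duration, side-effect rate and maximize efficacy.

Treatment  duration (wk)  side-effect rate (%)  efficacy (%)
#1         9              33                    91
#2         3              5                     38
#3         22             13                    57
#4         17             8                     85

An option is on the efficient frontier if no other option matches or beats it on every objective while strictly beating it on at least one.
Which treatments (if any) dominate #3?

#4

#4: duration 17≤22, side-effect rate 8≤13, efficacy 85≥57 — dominates #3.
Others (#1, #2) are each worse than #3 on at least one objective.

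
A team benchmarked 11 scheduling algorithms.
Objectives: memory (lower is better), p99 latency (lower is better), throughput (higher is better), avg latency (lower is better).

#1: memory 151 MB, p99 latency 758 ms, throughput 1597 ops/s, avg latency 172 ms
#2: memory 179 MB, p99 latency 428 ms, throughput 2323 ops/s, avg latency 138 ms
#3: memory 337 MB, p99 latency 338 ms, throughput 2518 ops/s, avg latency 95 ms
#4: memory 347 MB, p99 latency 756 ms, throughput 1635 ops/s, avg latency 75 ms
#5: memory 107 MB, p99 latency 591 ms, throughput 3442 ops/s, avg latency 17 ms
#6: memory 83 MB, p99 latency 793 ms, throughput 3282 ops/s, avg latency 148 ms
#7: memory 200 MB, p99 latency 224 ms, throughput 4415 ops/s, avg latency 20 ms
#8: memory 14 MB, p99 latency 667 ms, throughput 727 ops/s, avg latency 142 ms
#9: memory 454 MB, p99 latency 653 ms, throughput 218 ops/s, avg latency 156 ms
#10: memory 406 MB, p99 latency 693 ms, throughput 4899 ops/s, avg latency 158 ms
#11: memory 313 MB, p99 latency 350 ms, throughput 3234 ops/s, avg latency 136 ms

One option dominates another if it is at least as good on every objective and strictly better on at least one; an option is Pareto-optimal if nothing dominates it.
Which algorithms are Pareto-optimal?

#2, #5, #6, #7, #8, #10

#1: dominated by #5 (memory 107≤151, p99 latency 591≤758, throughput 3442≥1597, avg latency 17≤172).
#2: not dominated.
#3: dominated by #7 (memory 200≤337, p99 latency 224≤338, throughput 4415≥2518, avg latency 20≤95).
#4: dominated by #5 (memory 107≤347, p99 latency 591≤756, throughput 3442≥1635, avg latency 17≤75).
#5: not dominated (best avg latency).
#6: not dominated.
#7: not dominated (best p99 latency).
#8: not dominated (best memory).
#9: dominated by #2 (memory 179≤454, p99 latency 428≤653, throughput 2323≥218, avg latency 138≤156).
#10: not dominated (best throughput).
#11: dominated by #7 (memory 200≤313, p99 latency 224≤350, throughput 4415≥3234, avg latency 20≤136).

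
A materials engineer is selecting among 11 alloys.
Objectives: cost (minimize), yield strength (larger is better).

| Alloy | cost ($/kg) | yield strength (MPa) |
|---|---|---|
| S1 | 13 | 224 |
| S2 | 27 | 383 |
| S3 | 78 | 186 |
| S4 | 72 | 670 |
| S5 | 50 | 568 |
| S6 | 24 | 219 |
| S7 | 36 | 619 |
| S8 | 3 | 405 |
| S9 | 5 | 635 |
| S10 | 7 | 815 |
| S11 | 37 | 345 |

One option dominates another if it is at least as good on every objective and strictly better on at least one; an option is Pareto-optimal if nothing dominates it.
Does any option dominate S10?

No

S1: worse on cost (13 vs 7).
S2: worse on cost (27 vs 7).
S3: worse on cost (78 vs 7).
S4: worse on cost (72 vs 7).
S5: worse on cost (50 vs 7).
S6: worse on cost (24 vs 7).
S7: worse on cost (36 vs 7).
S8: worse on yield strength (405 vs 815).
S9: worse on yield strength (635 vs 815).
S11: worse on cost (37 vs 7).
No option is at least as good as S10 on every objective and strictly better on one.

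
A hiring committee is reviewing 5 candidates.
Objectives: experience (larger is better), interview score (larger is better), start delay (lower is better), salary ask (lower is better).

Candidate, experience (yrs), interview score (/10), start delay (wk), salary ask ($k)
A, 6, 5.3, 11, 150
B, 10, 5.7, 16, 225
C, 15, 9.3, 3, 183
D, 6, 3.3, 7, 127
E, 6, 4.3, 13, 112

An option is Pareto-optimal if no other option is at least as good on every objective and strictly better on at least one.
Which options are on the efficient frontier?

A: not dominated.
B: dominated by C (experience 15≥10, interview score 9.3≥5.7, start delay 3≤16, salary ask 183≤225).
C: not dominated (best experience).
D: not dominated.
E: not dominated (best salary ask).

A, C, D, E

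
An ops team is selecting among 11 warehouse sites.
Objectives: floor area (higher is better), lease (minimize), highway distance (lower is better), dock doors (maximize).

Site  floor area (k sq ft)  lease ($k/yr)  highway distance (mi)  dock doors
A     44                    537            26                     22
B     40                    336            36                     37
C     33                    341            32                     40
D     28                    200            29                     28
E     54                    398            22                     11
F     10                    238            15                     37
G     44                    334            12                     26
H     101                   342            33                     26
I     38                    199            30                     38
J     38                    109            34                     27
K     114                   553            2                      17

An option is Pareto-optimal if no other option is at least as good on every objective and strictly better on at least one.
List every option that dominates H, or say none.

A: worse on floor area (44 vs 101).
B: worse on floor area (40 vs 101).
C: worse on floor area (33 vs 101).
D: worse on floor area (28 vs 101).
E: worse on floor area (54 vs 101).
F: worse on floor area (10 vs 101).
G: worse on floor area (44 vs 101).
I: worse on floor area (38 vs 101).
J: worse on floor area (38 vs 101).
K: worse on lease (553 vs 342).
No option dominates H.

none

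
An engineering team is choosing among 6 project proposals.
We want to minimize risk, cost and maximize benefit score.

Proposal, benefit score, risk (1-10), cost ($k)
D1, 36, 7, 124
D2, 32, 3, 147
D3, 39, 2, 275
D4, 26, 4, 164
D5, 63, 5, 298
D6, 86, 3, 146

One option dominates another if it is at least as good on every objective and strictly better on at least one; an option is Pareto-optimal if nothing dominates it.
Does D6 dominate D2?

Yes

D6 vs D2: benefit score 86≥32, risk 3≤3, cost 146≤147 — D6 is at least as good on every objective with at least one strict improvement.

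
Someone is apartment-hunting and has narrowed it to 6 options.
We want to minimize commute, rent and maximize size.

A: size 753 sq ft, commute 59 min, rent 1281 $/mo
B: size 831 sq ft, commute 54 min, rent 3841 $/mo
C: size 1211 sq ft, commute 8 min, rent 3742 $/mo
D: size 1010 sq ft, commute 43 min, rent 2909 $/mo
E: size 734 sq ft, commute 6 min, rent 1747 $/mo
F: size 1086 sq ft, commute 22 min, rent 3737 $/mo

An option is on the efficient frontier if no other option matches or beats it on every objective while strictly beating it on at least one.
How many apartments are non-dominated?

A: not dominated (best rent).
B: dominated by C (size 1211≥831, commute 8≤54, rent 3742≤3841).
C: not dominated (best size).
D: not dominated.
E: not dominated (best commute).
F: not dominated.
Pareto-optimal: A, C, D, E, F → 5.

5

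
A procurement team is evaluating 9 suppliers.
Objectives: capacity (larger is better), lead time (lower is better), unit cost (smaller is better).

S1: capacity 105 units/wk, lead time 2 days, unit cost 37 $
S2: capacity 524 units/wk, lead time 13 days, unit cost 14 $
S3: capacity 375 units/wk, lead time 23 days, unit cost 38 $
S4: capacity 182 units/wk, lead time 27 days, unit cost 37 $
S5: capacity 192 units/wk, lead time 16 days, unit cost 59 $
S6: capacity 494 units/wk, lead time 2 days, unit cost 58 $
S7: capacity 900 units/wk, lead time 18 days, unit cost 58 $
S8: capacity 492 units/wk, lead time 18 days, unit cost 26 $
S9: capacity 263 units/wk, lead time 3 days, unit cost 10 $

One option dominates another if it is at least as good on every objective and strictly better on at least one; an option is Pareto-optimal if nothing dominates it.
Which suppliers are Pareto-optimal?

S1: not dominated.
S2: not dominated.
S3: dominated by S2 (capacity 524≥375, lead time 13≤23, unit cost 14≤38).
S4: dominated by S2 (capacity 524≥182, lead time 13≤27, unit cost 14≤37).
S5: dominated by S2 (capacity 524≥192, lead time 13≤16, unit cost 14≤59).
S6: not dominated.
S7: not dominated (best capacity).
S8: dominated by S2 (capacity 524≥492, lead time 13≤18, unit cost 14≤26).
S9: not dominated (best unit cost).

S1, S2, S6, S7, S9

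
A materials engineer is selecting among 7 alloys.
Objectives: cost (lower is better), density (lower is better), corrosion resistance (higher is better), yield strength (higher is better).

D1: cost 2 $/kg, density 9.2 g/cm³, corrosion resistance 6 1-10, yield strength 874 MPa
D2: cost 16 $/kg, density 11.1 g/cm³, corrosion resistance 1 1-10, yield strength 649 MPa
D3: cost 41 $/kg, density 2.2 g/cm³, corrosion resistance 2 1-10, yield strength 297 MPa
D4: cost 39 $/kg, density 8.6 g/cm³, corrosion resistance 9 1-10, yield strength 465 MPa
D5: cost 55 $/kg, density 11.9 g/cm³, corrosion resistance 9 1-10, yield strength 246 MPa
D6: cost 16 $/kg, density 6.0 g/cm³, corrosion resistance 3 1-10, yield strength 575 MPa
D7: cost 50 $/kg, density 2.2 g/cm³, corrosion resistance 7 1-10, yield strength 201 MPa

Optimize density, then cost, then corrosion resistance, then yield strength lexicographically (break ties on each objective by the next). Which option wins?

First minimize density: best is 2.2, kept {D3, D7}.
Then minimize cost: best is 41, kept {D3}.

D3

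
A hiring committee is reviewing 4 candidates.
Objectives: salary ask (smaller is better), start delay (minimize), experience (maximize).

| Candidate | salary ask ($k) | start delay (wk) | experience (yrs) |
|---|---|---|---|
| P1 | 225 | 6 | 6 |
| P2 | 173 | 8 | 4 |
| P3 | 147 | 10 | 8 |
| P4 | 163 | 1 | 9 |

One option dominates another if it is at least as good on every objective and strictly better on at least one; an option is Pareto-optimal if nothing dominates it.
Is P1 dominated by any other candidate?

Yes

P4 vs P1: salary ask 163≤225, start delay 1≤6, experience 9≥6 — P4 is at least as good on every objective and strictly better on at least one, so P4 dominates P1.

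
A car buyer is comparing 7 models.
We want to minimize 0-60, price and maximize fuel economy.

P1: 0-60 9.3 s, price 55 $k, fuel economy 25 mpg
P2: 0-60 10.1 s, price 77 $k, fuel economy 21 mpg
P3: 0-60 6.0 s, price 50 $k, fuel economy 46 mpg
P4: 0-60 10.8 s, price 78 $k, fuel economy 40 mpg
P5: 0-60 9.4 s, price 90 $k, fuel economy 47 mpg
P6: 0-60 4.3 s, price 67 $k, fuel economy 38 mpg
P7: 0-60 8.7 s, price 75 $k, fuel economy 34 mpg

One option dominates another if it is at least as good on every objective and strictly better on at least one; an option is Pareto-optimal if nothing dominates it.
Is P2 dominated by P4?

P4 vs P2: P4 is worse on 0-60 (10.8 vs 10.1), so it does not dominate P2.

No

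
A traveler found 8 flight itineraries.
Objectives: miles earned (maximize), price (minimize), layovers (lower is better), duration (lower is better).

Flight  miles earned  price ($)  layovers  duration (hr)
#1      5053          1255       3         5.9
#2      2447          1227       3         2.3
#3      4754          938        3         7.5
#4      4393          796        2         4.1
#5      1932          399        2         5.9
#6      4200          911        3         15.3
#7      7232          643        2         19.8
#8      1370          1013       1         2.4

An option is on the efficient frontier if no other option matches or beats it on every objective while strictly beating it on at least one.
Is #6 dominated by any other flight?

#4 vs #6: miles earned 4393≥4200, price 796≤911, layovers 2≤3, duration 4.1≤15.3 — #4 is at least as good on every objective and strictly better on at least one, so #4 dominates #6.

Yes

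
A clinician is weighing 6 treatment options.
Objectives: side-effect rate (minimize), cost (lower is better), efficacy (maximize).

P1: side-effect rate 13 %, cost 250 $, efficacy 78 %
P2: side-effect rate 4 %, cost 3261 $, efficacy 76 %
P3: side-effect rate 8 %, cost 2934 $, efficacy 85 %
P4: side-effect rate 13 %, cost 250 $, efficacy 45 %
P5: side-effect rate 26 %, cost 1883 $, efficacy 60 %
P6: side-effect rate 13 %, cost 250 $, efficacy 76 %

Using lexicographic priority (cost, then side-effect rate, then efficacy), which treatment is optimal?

First minimize cost: best is 250, kept {P1, P4, P6}.
Then minimize side-effect rate: best is 13, kept {P1, P4, P6}.
Then maximize efficacy: best is 78, kept {P1}.

P1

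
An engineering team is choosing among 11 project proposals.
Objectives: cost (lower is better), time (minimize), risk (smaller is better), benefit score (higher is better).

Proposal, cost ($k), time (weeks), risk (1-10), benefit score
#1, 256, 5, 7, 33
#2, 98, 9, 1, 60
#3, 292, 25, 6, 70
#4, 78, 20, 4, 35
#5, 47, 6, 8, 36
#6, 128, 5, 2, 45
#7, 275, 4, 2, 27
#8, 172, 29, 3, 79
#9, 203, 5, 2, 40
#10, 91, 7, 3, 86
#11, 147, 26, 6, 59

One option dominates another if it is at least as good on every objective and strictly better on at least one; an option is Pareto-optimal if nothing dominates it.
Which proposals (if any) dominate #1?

#6, #9

#6: cost 128≤256, time 5≤5, risk 2≤7, benefit score 45≥33 — dominates #1.
#9: cost 203≤256, time 5≤5, risk 2≤7, benefit score 40≥33 — dominates #1.
Others (#2, #3, #4, #5, #7, #8, #10, #11) are each worse than #1 on at least one objective.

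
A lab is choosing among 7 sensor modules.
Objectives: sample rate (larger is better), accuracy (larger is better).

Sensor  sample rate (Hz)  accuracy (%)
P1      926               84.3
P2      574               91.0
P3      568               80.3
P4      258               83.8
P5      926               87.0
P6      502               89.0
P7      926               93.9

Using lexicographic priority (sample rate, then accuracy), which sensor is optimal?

First maximize sample rate: best is 926, kept {P1, P5, P7}.
Then maximize accuracy: best is 93.9, kept {P7}.

P7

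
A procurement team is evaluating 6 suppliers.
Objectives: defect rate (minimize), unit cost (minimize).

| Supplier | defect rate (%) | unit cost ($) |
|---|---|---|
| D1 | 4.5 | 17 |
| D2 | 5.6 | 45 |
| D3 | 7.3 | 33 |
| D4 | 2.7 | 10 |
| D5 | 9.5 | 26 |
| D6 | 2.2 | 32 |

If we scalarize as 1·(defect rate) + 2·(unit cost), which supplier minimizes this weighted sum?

D4

D1: 1·4.5 + 2·17 = 38.5
D2: 1·5.6 + 2·45 = 95.6
D3: 1·7.3 + 2·33 = 73.3
D4: 1·2.7 + 2·10 = 22.7
D5: 1·9.5 + 2·26 = 61.5
D6: 1·2.2 + 2·32 = 66.2
Lowest: D4 at 22.7.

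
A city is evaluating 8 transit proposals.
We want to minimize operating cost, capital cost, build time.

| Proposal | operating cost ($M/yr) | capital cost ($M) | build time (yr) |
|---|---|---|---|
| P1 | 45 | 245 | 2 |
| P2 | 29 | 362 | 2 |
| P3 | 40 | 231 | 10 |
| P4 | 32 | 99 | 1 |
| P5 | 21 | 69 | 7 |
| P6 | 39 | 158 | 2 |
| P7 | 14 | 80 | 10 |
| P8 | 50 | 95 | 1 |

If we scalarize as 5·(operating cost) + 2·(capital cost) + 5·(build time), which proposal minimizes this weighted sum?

P1: 5·45 + 2·245 + 5·2 = 725
P2: 5·29 + 2·362 + 5·2 = 879
P3: 5·40 + 2·231 + 5·10 = 712
P4: 5·32 + 2·99 + 5·1 = 363
P5: 5·21 + 2·69 + 5·7 = 278
P6: 5·39 + 2·158 + 5·2 = 521
P7: 5·14 + 2·80 + 5·10 = 280
P8: 5·50 + 2·95 + 5·1 = 445
Lowest: P5 at 278.

P5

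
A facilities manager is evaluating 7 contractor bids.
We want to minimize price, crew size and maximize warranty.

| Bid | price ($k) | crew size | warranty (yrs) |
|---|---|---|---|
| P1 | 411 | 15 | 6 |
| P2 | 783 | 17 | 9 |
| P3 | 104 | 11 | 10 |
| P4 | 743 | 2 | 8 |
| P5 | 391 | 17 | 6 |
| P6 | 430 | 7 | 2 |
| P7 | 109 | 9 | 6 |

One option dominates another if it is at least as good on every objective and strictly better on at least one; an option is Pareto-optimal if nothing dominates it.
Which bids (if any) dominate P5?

P3, P7

P3: price 104≤391, crew size 11≤17, warranty 10≥6 — dominates P5.
P7: price 109≤391, crew size 9≤17, warranty 6≥6 — dominates P5.
Others (P1, P2, P4, P6) are each worse than P5 on at least one objective.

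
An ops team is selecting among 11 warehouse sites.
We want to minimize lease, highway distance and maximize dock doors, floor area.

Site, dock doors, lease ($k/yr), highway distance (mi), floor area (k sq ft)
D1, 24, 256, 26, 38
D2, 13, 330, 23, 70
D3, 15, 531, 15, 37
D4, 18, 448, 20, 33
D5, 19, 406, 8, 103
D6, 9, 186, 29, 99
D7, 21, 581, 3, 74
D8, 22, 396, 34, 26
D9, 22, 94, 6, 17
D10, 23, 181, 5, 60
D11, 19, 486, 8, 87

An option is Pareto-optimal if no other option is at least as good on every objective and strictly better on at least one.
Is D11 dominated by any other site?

D5 vs D11: dock doors 19≥19, lease 406≤486, highway distance 8≤8, floor area 103≥87 — D5 is at least as good on every objective and strictly better on at least one, so D5 dominates D11.

Yes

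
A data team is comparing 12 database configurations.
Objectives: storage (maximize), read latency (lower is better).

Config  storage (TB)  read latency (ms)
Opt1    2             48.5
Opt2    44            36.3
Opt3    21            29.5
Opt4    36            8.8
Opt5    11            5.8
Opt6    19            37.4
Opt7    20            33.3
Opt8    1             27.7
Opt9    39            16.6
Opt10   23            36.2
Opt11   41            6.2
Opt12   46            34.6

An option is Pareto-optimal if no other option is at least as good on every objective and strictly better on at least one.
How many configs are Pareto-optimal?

Opt1: dominated by Opt2 (storage 44≥2, read latency 36.3≤48.5).
Opt2: dominated by Opt12 (storage 46≥44, read latency 34.6≤36.3).
Opt3: dominated by Opt4 (storage 36≥21, read latency 8.8≤29.5).
Opt4: dominated by Opt11 (storage 41≥36, read latency 6.2≤8.8).
Opt5: not dominated (best read latency).
Opt6: dominated by Opt2 (storage 44≥19, read latency 36.3≤37.4).
Opt7: dominated by Opt3 (storage 21≥20, read latency 29.5≤33.3).
Opt8: dominated by Opt4 (storage 36≥1, read latency 8.8≤27.7).
Opt9: dominated by Opt11 (storage 41≥39, read latency 6.2≤16.6).
Opt10: dominated by Opt4 (storage 36≥23, read latency 8.8≤36.2).
Opt11: not dominated.
Opt12: not dominated (best storage).
Pareto-optimal: Opt5, Opt11, Opt12 → 3.

3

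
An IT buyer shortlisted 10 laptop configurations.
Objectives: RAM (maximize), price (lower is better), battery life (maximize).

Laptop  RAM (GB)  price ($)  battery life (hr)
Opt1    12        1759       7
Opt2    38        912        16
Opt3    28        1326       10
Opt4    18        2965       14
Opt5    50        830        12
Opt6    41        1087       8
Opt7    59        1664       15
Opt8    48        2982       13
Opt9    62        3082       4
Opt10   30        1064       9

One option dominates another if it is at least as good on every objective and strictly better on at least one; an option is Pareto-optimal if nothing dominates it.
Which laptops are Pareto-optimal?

Opt2, Opt5, Opt7, Opt9

Opt1: dominated by Opt2 (RAM 38≥12, price 912≤1759, battery life 16≥7).
Opt2: not dominated (best battery life).
Opt3: dominated by Opt2 (RAM 38≥28, price 912≤1326, battery life 16≥10).
Opt4: dominated by Opt2 (RAM 38≥18, price 912≤2965, battery life 16≥14).
Opt5: not dominated (best price).
Opt6: dominated by Opt5 (RAM 50≥41, price 830≤1087, battery life 12≥8).
Opt7: not dominated.
Opt8: dominated by Opt7 (RAM 59≥48, price 1664≤2982, battery life 15≥13).
Opt9: not dominated (best RAM).
Opt10: dominated by Opt2 (RAM 38≥30, price 912≤1064, battery life 16≥9).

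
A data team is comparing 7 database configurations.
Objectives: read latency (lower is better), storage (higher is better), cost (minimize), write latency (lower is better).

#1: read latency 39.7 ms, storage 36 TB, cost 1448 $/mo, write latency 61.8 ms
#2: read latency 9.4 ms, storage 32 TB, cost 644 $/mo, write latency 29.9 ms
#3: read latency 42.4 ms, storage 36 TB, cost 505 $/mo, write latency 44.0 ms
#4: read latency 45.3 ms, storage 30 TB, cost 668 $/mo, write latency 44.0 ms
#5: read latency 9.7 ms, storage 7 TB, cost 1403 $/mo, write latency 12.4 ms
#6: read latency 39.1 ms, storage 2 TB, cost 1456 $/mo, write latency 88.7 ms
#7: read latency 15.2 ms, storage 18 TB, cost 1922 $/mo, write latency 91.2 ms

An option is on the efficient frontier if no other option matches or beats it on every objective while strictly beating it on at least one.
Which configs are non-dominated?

#1, #2, #3, #5

#1: not dominated.
#2: not dominated (best read latency).
#3: not dominated (best cost).
#4: dominated by #2 (read latency 9.4≤45.3, storage 32≥30, cost 644≤668, write latency 29.9≤44.0).
#5: not dominated (best write latency).
#6: dominated by #2 (read latency 9.4≤39.1, storage 32≥2, cost 644≤1456, write latency 29.9≤88.7).
#7: dominated by #2 (read latency 9.4≤15.2, storage 32≥18, cost 644≤1922, write latency 29.9≤91.2).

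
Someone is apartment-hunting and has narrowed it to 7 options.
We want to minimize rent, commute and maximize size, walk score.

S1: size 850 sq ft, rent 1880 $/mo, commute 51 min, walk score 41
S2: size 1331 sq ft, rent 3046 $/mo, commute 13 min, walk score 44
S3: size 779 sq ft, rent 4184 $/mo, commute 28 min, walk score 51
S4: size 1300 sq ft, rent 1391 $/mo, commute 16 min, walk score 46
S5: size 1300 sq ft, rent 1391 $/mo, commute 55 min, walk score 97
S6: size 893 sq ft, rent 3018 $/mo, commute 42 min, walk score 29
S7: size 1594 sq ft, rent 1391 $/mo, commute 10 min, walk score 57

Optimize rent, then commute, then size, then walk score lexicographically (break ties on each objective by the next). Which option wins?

First minimize rent: best is 1391, kept {S4, S5, S7}.
Then minimize commute: best is 10, kept {S7}.

S7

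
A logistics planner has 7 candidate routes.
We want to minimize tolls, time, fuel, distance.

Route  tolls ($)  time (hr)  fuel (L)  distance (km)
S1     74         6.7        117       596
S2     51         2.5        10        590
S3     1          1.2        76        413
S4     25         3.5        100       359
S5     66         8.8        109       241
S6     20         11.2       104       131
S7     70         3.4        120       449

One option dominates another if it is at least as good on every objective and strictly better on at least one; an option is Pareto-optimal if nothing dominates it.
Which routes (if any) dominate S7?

S3

S3: tolls 1≤70, time 1.2≤3.4, fuel 76≤120, distance 413≤449 — dominates S7.
Others (S1, S2, S4, S5, S6) are each worse than S7 on at least one objective.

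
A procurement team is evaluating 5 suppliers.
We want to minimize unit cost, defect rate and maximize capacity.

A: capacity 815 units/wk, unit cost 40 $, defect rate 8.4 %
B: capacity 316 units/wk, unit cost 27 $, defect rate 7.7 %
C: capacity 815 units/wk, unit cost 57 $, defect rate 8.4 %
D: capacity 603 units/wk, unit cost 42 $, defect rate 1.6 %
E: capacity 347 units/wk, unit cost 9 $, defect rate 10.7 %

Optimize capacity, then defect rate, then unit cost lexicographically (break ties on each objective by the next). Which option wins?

A

First maximize capacity: best is 815, kept {A, C}.
Then minimize defect rate: best is 8.4, kept {A, C}.
Then minimize unit cost: best is 40, kept {A}.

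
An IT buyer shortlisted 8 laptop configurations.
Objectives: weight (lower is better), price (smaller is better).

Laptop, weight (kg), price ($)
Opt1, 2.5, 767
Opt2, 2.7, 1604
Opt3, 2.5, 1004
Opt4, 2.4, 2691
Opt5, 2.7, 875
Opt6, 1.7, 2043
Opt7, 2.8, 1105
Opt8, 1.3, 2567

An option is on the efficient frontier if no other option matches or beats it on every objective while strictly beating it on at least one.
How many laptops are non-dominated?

Opt1: not dominated (best price).
Opt2: dominated by Opt1 (weight 2.5≤2.7, price 767≤1604).
Opt3: dominated by Opt1 (weight 2.5≤2.5, price 767≤1004).
Opt4: dominated by Opt6 (weight 1.7≤2.4, price 2043≤2691).
Opt5: dominated by Opt1 (weight 2.5≤2.7, price 767≤875).
Opt6: not dominated.
Opt7: dominated by Opt1 (weight 2.5≤2.8, price 767≤1105).
Opt8: not dominated (best weight).
Pareto-optimal: Opt1, Opt6, Opt8 → 3.

3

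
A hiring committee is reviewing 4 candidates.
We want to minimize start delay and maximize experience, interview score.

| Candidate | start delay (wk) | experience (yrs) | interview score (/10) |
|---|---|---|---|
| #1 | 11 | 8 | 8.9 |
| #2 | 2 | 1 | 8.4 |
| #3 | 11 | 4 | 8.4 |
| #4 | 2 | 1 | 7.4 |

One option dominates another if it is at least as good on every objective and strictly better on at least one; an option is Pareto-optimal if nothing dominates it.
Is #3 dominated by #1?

Yes

#1 vs #3: start delay 11≤11, experience 8≥4, interview score 8.9≥8.4 — #1 is at least as good on every objective with at least one strict improvement.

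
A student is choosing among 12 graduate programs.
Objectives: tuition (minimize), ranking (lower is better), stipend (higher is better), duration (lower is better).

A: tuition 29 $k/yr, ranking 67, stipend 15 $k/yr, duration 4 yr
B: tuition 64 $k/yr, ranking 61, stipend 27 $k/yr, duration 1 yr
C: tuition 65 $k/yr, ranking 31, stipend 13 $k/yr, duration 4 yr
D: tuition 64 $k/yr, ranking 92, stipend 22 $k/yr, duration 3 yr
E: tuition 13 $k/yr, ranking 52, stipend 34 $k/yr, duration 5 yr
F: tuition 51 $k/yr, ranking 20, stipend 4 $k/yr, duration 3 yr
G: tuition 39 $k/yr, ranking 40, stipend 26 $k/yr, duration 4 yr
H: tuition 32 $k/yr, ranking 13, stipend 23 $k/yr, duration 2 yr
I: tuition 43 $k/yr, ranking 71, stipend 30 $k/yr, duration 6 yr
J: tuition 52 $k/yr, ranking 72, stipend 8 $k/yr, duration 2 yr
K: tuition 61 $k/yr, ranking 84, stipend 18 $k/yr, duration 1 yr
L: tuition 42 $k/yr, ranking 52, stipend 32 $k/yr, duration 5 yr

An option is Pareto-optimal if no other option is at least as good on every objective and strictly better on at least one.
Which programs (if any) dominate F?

H: tuition 32≤51, ranking 13≤20, stipend 23≥4, duration 2≤3 — dominates F.
Others (A, B, C, D, E, G, I, J, K, L) are each worse than F on at least one objective.

H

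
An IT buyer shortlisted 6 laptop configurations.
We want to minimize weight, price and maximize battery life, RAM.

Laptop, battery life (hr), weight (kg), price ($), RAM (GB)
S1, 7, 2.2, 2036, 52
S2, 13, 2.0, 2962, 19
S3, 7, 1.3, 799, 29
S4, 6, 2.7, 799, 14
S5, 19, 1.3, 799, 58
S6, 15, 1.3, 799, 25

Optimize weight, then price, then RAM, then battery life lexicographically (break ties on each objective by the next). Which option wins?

S5

First minimize weight: best is 1.3, kept {S3, S5, S6}.
Then minimize price: best is 799, kept {S3, S5, S6}.
Then maximize RAM: best is 58, kept {S5}.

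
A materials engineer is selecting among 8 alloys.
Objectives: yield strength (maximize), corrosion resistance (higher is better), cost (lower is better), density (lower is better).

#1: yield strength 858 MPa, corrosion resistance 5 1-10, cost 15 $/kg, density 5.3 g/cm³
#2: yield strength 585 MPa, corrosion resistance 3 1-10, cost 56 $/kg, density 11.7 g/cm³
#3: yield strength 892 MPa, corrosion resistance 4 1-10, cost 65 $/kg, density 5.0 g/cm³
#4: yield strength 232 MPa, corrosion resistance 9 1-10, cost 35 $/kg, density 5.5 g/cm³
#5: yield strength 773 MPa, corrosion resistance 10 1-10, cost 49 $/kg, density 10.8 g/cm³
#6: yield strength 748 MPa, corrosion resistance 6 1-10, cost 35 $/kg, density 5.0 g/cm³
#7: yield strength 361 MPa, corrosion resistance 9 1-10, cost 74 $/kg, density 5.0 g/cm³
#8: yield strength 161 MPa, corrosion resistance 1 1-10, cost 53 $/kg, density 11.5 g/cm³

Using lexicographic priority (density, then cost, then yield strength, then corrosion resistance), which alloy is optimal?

First minimize density: best is 5.0, kept {#3, #6, #7}.
Then minimize cost: best is 35, kept {#6}.

#6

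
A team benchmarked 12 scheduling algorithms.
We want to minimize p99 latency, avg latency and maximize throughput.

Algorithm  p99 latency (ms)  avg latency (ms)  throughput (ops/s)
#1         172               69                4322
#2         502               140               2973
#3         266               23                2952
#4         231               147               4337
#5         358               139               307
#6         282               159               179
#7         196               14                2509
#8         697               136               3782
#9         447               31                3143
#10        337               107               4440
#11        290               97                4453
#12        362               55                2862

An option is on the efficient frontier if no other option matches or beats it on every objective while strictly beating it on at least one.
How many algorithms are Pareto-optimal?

6

#1: not dominated (best p99 latency).
#2: dominated by #1 (p99 latency 172≤502, avg latency 69≤140, throughput 4322≥2973).
#3: not dominated.
#4: not dominated.
#5: dominated by #1 (p99 latency 172≤358, avg latency 69≤139, throughput 4322≥307).
#6: dominated by #1 (p99 latency 172≤282, avg latency 69≤159, throughput 4322≥179).
#7: not dominated (best avg latency).
#8: dominated by #1 (p99 latency 172≤697, avg latency 69≤136, throughput 4322≥3782).
#9: not dominated.
#10: dominated by #11 (p99 latency 290≤337, avg latency 97≤107, throughput 4453≥4440).
#11: not dominated (best throughput).
#12: dominated by #3 (p99 latency 266≤362, avg latency 23≤55, throughput 2952≥2862).
Pareto-optimal: #1, #3, #4, #7, #9, #11 → 6.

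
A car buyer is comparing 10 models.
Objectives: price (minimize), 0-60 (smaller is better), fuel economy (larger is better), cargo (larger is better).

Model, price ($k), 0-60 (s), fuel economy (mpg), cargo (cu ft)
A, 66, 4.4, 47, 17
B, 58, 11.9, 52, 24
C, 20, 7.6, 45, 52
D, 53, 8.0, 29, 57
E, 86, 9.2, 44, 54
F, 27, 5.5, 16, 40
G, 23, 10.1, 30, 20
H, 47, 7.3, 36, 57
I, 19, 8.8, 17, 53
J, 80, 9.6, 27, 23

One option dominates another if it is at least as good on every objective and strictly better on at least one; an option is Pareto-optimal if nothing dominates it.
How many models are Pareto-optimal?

7

A: not dominated (best 0-60).
B: not dominated (best fuel economy).
C: not dominated.
D: dominated by H (price 47≤53, 0-60 7.3≤8.0, fuel economy 36≥29, cargo 57≥57).
E: not dominated.
F: not dominated.
G: dominated by C (price 20≤23, 0-60 7.6≤10.1, fuel economy 45≥30, cargo 52≥20).
H: not dominated.
I: not dominated (best price).
J: dominated by C (price 20≤80, 0-60 7.6≤9.6, fuel economy 45≥27, cargo 52≥23).
Pareto-optimal: A, B, C, E, F, H, I → 7.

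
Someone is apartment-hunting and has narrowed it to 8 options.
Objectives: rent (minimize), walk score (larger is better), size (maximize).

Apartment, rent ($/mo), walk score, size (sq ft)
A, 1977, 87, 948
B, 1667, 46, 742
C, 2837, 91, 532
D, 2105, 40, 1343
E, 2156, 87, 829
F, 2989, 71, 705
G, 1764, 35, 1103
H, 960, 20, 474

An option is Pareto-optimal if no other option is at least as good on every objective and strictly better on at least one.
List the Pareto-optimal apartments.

A: not dominated.
B: not dominated.
C: not dominated (best walk score).
D: not dominated (best size).
E: dominated by A (rent 1977≤2156, walk score 87≥87, size 948≥829).
F: dominated by A (rent 1977≤2989, walk score 87≥71, size 948≥705).
G: not dominated.
H: not dominated (best rent).

A, B, C, D, G, H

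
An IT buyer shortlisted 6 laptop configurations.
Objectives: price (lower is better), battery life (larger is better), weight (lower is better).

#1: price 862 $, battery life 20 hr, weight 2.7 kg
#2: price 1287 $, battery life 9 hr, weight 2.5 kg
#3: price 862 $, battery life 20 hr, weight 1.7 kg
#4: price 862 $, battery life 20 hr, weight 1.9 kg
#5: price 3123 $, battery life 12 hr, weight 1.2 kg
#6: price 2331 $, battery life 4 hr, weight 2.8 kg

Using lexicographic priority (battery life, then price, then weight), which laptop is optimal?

First maximize battery life: best is 20, kept {#1, #3, #4}.
Then minimize price: best is 862, kept {#1, #3, #4}.
Then minimize weight: best is 1.7, kept {#3}.

#3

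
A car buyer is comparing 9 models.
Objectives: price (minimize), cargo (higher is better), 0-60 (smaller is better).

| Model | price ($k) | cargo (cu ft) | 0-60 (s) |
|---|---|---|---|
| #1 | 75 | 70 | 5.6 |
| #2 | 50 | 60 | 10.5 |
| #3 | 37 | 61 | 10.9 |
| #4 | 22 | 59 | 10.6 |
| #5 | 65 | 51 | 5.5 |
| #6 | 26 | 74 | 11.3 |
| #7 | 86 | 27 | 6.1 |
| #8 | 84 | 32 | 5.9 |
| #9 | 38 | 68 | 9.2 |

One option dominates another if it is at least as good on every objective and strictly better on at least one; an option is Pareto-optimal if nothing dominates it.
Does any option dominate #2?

Yes

#9 vs #2: price 38≤50, cargo 68≥60, 0-60 9.2≤10.5 — #9 is at least as good on every objective and strictly better on at least one, so #9 dominates #2.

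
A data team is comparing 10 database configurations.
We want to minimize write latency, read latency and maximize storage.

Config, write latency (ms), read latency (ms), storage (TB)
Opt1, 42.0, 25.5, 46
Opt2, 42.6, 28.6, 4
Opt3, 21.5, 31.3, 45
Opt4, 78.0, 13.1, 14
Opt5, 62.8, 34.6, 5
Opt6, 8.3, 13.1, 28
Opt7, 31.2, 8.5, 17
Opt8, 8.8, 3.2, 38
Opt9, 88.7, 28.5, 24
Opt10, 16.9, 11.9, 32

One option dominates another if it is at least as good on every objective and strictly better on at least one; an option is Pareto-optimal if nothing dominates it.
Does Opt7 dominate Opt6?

No

Opt7 vs Opt6: Opt7 is worse on write latency (31.2 vs 8.3), so it does not dominate Opt6.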